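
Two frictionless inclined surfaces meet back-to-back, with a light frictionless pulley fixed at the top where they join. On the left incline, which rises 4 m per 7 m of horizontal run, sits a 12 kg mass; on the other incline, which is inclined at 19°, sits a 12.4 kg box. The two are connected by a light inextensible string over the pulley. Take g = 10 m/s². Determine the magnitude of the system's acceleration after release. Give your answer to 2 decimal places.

0.79 m/s²

Resolve each weight along its own incline: the 12 kg mass has component 12 × 10 × sin 29.74° = 59.537 N down its slope, and the 12.4 kg mass has 12.4 × 10 × sin 19° = 40.370 N down its slope.
The 12 kg side's 59.537 N exceeds the other side's 40.370 N, so that mass slides down and the 12.4 kg mass slides up. Taking that direction as positive, Newton's second law for the whole system gives 59.537 − 40.370 = (12 + 12.4) a, so a = 19.167 / 24.4 = 0.7855 m/s².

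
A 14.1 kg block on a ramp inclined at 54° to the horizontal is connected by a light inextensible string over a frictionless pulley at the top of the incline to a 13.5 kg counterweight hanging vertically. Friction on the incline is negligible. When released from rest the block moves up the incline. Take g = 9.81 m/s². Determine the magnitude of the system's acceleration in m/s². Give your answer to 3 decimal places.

For the block on the incline: the weight component along the slope is m₁g sin 54° = 14.1 × 9.81 × 0.8090 = 111.902 N and the normal force is N = m₁g cos 54° = 81.303 N.
Newton's second law for the block (up-slope positive): T − 111.902 = 14.1 a. For the hanging counterweight (downward positive): 13.5 × 9.81 − T = 13.5 a.
Adding the two equations eliminates T: 20.533 = 27.6 a, so a = 0.7439 m/s².

0.744 m/s²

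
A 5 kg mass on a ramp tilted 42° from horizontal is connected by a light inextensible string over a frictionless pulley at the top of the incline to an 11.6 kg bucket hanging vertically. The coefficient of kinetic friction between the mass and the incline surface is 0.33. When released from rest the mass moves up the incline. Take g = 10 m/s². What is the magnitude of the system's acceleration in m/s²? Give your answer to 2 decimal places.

For the mass on the incline: the weight component along the slope is m₁g sin 42° = 5 × 10 × 0.6691 = 33.455 N and the normal force is N = m₁g cos 42° = 37.157 N.
Kinetic friction opposes the mass's motion up the incline: f = μN = 0.33 × 37.157 = 12.262 N acting down the slope.
Newton's second law for the mass (up-slope positive): T − 33.455 − 12.262 = 5 a. For the hanging bucket (downward positive): 11.6 × 10 − T = 11.6 a.
Adding the two equations eliminates T: 70.283 = 16.6 a, so a = 4.2339 m/s².

4.23 m/s²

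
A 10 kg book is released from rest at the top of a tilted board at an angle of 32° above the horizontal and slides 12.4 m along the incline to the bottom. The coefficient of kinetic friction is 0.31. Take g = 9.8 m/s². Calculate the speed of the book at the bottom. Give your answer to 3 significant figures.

The weight component along the incline is mg sin 32° = 51.932 N and the normal force is N = mg cos 32° = 83.109 N.
Friction up the slope is f = μN = 0.31 × 83.109 = 25.764 N, so the net downslope force is 51.932 − 25.764 = 26.168 N and a = 26.168 / 10 = 2.6168 m/s².
Starting from rest over a distance of 12.4 m, v² = 2aL = 2 × 2.6168 × 12.4 = 64.8966, so v = 8.0558 m/s.

8.06 m/s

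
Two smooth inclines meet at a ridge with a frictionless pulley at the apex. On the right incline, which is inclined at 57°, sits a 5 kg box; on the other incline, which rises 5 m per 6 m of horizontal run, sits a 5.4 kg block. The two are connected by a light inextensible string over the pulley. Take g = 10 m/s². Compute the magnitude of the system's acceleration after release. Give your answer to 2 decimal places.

0.71 m/s²

Resolve each weight along its own incline: the 5 kg mass has component 5 × 10 × sin 57° = 41.934 N down its slope, and the 5.4 kg mass has 5.4 × 10 × sin 39.81° = 34.570 N down its slope.
The 5 kg side's 41.934 N exceeds the other side's 34.570 N, so that mass slides down and the 5.4 kg mass slides up. Taking that direction as positive, Newton's second law for the whole system gives 41.934 − 34.570 = (5 + 5.4) a, so a = 7.364 / 10.4 = 0.7081 m/s².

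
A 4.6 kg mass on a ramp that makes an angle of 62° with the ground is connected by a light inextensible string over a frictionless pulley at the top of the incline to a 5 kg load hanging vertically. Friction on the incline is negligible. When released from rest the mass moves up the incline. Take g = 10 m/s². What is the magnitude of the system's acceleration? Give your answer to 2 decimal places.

0.98 m/s²

For the mass on the incline: the weight component along the slope is m₁g sin 62° = 4.6 × 10 × 0.8829 = 40.613 N and the normal force is N = m₁g cos 62° = 21.596 N.
Newton's second law for the mass (up-slope positive): T − 40.613 = 4.6 a. For the hanging load (downward positive): 5 × 10 − T = 5 a.
Adding the two equations eliminates T: 9.387 = 9.6 a, so a = 0.9778 m/s².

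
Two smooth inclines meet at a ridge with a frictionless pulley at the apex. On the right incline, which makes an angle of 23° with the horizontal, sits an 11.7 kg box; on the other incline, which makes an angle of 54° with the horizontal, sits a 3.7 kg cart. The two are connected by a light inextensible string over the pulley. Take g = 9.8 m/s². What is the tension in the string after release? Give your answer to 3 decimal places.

33.051 N

Resolve each weight along its own incline: the 11.7 kg mass has component 11.7 × 9.8 × sin 23° = 44.801 N down its slope, and the 3.7 kg mass has 3.7 × 9.8 × sin 54° = 29.335 N down its slope.
The 11.7 kg side's 44.801 N exceeds the other side's 29.335 N, so that mass slides down and the 3.7 kg mass slides up. Taking that direction as positive, Newton's second law for the whole system gives 44.801 − 29.335 = (11.7 + 3.7) a, so a = 15.466 / 15.4 = 1.0043 m/s².
For the 3.7 kg mass (up-slope positive): T − 29.335 = 3.7 × 1.0043, so T = 33.051 N.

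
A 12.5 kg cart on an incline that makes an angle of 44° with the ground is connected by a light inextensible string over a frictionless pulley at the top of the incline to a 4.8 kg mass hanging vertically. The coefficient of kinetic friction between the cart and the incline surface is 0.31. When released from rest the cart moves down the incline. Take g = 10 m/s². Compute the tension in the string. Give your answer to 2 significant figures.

For the cart on the incline: the weight component along the slope is m₁g sin 44° = 12.5 × 10 × 0.6947 = 86.837 N and the normal force is N = m₁g cos 44° = 89.917 N.
Kinetic friction opposes the cart's motion down the incline: f = μN = 0.31 × 89.917 = 27.874 N acting up the slope.
Newton's second law for the cart (down-slope positive): 86.837 − 27.874 − T = 12.5 a. For the hanging mass (upward positive): T − 4.8 × 10 = 4.8 a.
Adding the two equations eliminates T: 10.963 = 17.3 a, so a = 0.6337 m/s².
Then from the hanging mass's equation, T = 4.8 × (10 + 0.6337) = 51.042 N.

51 N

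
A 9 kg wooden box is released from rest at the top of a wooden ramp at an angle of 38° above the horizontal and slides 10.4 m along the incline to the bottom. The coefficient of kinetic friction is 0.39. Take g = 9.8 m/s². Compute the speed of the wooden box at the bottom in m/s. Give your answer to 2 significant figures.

7.9 m/s

The weight component along the incline is mg sin 38° = 54.301 N and the normal force is N = mg cos 38° = 69.503 N.
Friction up the slope is f = μN = 0.39 × 69.503 = 27.106 N, so the net downslope force is 54.301 − 27.106 = 27.195 N and a = 27.195 / 9 = 3.0217 m/s².
Starting from rest over a distance of 10.4 m, v² = 2aL = 2 × 3.0217 × 10.4 = 62.8514, so v = 7.9279 m/s.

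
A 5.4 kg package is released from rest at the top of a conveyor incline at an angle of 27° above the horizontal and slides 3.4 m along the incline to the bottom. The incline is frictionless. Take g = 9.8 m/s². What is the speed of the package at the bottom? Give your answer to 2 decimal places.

5.50 m/s

The weight component along the incline is mg sin 27° = 24.025 N and the normal force is N = mg cos 27° = 47.152 N.
With no friction, a = g sin 27° = 4.4491 m/s².
Starting from rest over a distance of 3.4 m, v² = 2aL = 2 × 4.4491 × 3.4 = 30.2539, so v = 5.5004 m/s.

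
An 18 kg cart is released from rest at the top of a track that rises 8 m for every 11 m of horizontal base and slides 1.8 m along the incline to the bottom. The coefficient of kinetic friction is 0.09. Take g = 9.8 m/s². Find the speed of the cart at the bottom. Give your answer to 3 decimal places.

4.264 m/s

The weight component along the incline is mg sin 36.03° = 103.753 N and the normal force is N = mg cos 36.03° = 142.661 N.
Friction up the slope is f = μN = 0.09 × 142.661 = 12.839 N, so the net downslope force is 103.753 − 12.839 = 90.914 N and a = 90.914 / 18 = 5.0508 m/s².
Starting from rest over a distance of 1.8 m, v² = 2aL = 2 × 5.0508 × 1.8 = 18.1829, so v = 4.2641 m/s.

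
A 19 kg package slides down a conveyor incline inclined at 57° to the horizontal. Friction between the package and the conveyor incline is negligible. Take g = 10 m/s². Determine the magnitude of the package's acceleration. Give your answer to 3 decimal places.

Resolving the weight along the incline: the component pulling the package down the slope is mg sin 57° = 19 × 10 × 0.8387 = 159.353 N, and the normal force is N = mg cos 57° = 19 × 10 × 0.5446 = 103.474 N.
With no friction the net force along the incline is 159.353 N, so a = g sin 57° = 159.353 / 19 = 8.3870 m/s².

8.387 m/s²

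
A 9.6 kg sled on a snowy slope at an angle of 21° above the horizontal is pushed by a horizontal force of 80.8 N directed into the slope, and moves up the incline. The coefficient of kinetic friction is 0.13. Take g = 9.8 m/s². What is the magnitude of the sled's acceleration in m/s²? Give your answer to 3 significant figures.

The horizontal push has components F cos 21° = 80.8 × 0.9336 = 75.435 N up the incline and F sin 21° = 80.8 × 0.3584 = 28.959 N pressing into the surface.
The normal force is therefore N = mg cos 21° + F sin 21° = 87.833 + 28.959 = 116.792 N, and kinetic friction down the slope is μN = 0.13 × 116.792 = 15.183 N.
Along the incline: F cos 21° − mg sin 21° − μN = ma, so 75.435 − 33.718 − 15.183 = 9.6 a, giving a = 2.7640 m/s².

2.76 m/s²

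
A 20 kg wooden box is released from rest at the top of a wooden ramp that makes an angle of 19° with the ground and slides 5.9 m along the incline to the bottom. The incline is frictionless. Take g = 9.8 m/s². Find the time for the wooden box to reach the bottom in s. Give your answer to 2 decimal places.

1.92 s

The weight component along the incline is mg sin 19° = 63.811 N and the normal force is N = mg cos 19° = 185.322 N.
With no friction, a = g sin 19° = 3.1906 m/s².
Starting from rest, L = ½at², so t = √(2L/a) = √(2 × 5.9 / 3.1906) = 1.9231 s.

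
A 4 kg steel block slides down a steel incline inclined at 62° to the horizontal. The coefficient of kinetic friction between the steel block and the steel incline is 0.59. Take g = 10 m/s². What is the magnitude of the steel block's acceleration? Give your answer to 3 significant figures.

6.06 m/s²

Resolving the weight along the incline: the component pulling the steel block down the slope is mg sin 62° = 4 × 10 × 0.8829 = 35.316 N, and the normal force is N = mg cos 62° = 4 × 10 × 0.4695 = 18.780 N.
Kinetic friction acts up the slope with magnitude f = μN = 0.59 × 18.780 = 11.080 N.
Net force along the incline is 35.316 − 11.080 = 24.236 N, so a = 24.236 / 4 = 6.0590 m/s².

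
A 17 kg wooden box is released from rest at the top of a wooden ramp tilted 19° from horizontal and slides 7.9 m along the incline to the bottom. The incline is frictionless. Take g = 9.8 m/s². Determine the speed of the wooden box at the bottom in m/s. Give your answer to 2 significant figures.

7.1 m/s

The weight component along the incline is mg sin 19° = 54.240 N and the normal force is N = mg cos 19° = 157.523 N.
With no friction, a = g sin 19° = 3.1906 m/s².
Starting from rest over a distance of 7.9 m, v² = 2aL = 2 × 3.1906 × 7.9 = 50.4115, so v = 7.1001 m/s.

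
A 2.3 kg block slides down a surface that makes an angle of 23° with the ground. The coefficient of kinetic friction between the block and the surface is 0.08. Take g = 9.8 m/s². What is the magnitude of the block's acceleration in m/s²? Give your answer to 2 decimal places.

3.11 m/s²

Resolving the weight along the incline: the component pulling the block down the slope is mg sin 23° = 2.3 × 9.8 × 0.3907 = 8.806 N, and the normal force is N = mg cos 23° = 2.3 × 9.8 × 0.9205 = 20.748 N.
Kinetic friction acts up the slope with magnitude f = μN = 0.08 × 20.748 = 1.660 N.
Net force along the incline is 8.806 − 1.660 = 7.146 N, so a = 7.146 / 2.3 = 3.1070 m/s².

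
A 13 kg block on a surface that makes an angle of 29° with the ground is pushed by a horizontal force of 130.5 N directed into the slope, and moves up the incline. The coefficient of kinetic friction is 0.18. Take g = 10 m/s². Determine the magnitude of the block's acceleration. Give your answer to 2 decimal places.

1.48 m/s²

The horizontal push has components F cos 29° = 130.5 × 0.8746 = 114.135 N up the incline and F sin 29° = 130.5 × 0.4848 = 63.266 N pressing into the surface.
The normal force is therefore N = mg cos 29° + F sin 29° = 113.698 + 63.266 = 176.964 N, and kinetic friction down the slope is μN = 0.18 × 176.964 = 31.854 N.
Along the incline: F cos 29° − mg sin 29° − μN = ma, so 114.135 − 63.024 − 31.854 = 13 a, giving a = 1.4813 m/s².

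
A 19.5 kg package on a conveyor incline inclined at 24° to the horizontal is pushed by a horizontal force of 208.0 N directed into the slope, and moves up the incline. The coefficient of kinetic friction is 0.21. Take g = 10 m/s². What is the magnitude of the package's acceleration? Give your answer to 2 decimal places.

2.85 m/s²

The horizontal push has components F cos 24° = 208.0 × 0.9135 = 190.008 N up the incline and F sin 24° = 208.0 × 0.4067 = 84.594 N pressing into the surface.
The normal force is therefore N = mg cos 24° + F sin 24° = 178.132 + 84.594 = 262.726 N, and kinetic friction down the slope is μN = 0.21 × 262.726 = 55.172 N.
Along the incline: F cos 24° − mg sin 24° − μN = ma, so 190.008 − 79.306 − 55.172 = 19.5 a, giving a = 2.8477 m/s².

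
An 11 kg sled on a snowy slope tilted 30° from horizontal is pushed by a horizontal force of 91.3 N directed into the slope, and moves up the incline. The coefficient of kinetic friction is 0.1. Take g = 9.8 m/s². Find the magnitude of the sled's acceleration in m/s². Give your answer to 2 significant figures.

1.0 m/s²

The horizontal push has components F cos 30° = 91.3 × 0.8660 = 79.066 N up the incline and F sin 30° = 91.3 × 0.5000 = 45.650 N pressing into the surface.
The normal force is therefore N = mg cos 30° + F sin 30° = 93.355 + 45.650 = 139.005 N, and kinetic friction down the slope is μN = 0.1 × 139.005 = 13.901 N.
Along the incline: F cos 30° − mg sin 30° − μN = ma, so 79.066 − 53.900 − 13.901 = 11 a, giving a = 1.0241 m/s².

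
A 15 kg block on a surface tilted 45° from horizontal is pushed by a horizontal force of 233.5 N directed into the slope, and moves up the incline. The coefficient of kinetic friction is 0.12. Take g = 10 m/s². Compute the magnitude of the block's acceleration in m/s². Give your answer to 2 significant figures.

The horizontal push has components F cos 45° = 233.5 × 0.7071 = 165.108 N up the incline and F sin 45° = 233.5 × 0.7071 = 165.108 N pressing into the surface.
The normal force is therefore N = mg cos 45° + F sin 45° = 106.065 + 165.108 = 271.173 N, and kinetic friction down the slope is μN = 0.12 × 271.173 = 32.541 N.
Along the incline: F cos 45° − mg sin 45° − μN = ma, so 165.108 − 106.065 − 32.541 = 15 a, giving a = 1.7668 m/s².

1.8 m/s²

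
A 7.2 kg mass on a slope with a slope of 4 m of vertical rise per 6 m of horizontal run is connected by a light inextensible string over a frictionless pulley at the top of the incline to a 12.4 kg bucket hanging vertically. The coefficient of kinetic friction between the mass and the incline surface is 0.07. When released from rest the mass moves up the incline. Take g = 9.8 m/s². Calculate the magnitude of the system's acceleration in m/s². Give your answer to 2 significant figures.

4.0 m/s²

For the mass on the incline: the weight component along the slope is m₁g sin 33.69° = 7.2 × 9.8 × 0.5547 = 39.140 N and the normal force is N = m₁g cos 33.69° = 58.709 N.
Kinetic friction opposes the mass's motion up the incline: f = μN = 0.07 × 58.709 = 4.110 N acting down the slope.
Newton's second law for the mass (up-slope positive): T − 39.140 − 4.110 = 7.2 a. For the hanging bucket (downward positive): 12.4 × 9.8 − T = 12.4 a.
Adding the two equations eliminates T: 78.270 = 19.6 a, so a = 3.9934 m/s².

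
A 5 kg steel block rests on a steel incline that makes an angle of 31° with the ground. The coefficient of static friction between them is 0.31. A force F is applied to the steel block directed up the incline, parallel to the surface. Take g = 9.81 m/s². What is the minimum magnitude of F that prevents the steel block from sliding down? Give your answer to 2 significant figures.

The normal force is N = mg cos 31° = 42.044 N. With F at its minimum the steel block is on the verge of sliding down, so static friction is at its maximum μ_s N = 0.31 × 42.044 = 13.034 N and acts up the slope.
Equilibrium along the incline: F + μ_s N = mg sin 31°, so F = 25.263 − 13.034 = 12.229 N.

12 N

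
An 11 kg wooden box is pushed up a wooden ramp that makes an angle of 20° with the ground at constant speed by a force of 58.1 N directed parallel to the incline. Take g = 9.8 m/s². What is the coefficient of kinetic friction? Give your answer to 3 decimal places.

At constant speed ΣF = 0 along the incline. The applied 58.1 N acts up the slope; the weight component mg sin 20° = 36.870 N and kinetic friction μN both act down the slope.
So 58.1 = 36.870 + μ × 101.299, giving μ = (58.1 − 36.870) / 101.299 = 0.2096.

0.210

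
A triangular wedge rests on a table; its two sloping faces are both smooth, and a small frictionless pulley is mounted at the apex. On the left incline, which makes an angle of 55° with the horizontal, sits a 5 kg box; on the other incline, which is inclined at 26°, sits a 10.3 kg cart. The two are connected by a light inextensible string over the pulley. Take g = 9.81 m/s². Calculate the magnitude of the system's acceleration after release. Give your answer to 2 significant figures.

Resolve each weight along its own incline: the 5 kg mass has component 5 × 9.81 × sin 55° = 40.179 N down its slope, and the 10.3 kg mass has 10.3 × 9.81 × sin 26° = 44.294 N down its slope.
The 10.3 kg side's 44.294 N exceeds the other side's 40.179 N, so that mass slides down and the 5 kg mass slides up. Taking that direction as positive, Newton's second law for the whole system gives 44.294 − 40.179 = (5 + 10.3) a, so a = 4.115 / 15.3 = 0.2690 m/s².

0.27 m/s²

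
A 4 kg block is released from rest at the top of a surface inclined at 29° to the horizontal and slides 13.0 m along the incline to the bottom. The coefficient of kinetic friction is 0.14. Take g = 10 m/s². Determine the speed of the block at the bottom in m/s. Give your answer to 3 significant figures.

The weight component along the incline is mg sin 29° = 19.392 N and the normal force is N = mg cos 29° = 34.985 N.
Friction up the slope is f = μN = 0.14 × 34.985 = 4.898 N, so the net downslope force is 19.392 − 4.898 = 14.494 N and a = 14.494 / 4 = 3.6235 m/s².
Starting from rest over a distance of 13.0 m, v² = 2aL = 2 × 3.6235 × 13.0 = 94.2110, so v = 9.7062 m/s.

9.71 m/s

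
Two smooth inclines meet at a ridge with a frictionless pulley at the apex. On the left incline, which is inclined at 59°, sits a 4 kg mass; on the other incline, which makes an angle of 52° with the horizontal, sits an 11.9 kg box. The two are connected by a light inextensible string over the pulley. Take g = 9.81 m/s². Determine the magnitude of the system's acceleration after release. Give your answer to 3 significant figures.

3.67 m/s²

Resolve each weight along its own incline: the 4 kg mass has component 4 × 9.81 × sin 59° = 33.635 N down its slope, and the 11.9 kg mass has 11.9 × 9.81 × sin 52° = 91.992 N down its slope.
The 11.9 kg side's 91.992 N exceeds the other side's 33.635 N, so that mass slides down and the 4 kg mass slides up. Taking that direction as positive, Newton's second law for the whole system gives 91.992 − 33.635 = (4 + 11.9) a, so a = 58.357 / 15.9 = 3.6703 m/s².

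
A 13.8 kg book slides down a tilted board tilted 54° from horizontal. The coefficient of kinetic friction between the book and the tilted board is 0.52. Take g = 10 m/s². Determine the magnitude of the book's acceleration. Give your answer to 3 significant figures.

Resolving the weight along the incline: the component pulling the book down the slope is mg sin 54° = 13.8 × 10 × 0.8090 = 111.642 N, and the normal force is N = mg cos 54° = 13.8 × 10 × 0.5878 = 81.116 N.
Kinetic friction acts up the slope with magnitude f = μN = 0.52 × 81.116 = 42.180 N.
Net force along the incline is 111.642 − 42.180 = 69.462 N, so a = 69.462 / 13.8 = 5.0335 m/s².

5.03 m/s²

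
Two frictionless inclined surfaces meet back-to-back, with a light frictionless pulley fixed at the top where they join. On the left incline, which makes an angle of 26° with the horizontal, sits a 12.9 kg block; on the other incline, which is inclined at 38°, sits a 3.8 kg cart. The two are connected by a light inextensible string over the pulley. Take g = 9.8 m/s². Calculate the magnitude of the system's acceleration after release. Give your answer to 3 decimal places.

Resolve each weight along its own incline: the 12.9 kg mass has component 12.9 × 9.8 × sin 26° = 55.419 N down its slope, and the 3.8 kg mass has 3.8 × 9.8 × sin 38° = 22.927 N down its slope.
The 12.9 kg side's 55.419 N exceeds the other side's 22.927 N, so that mass slides down and the 3.8 kg mass slides up. Taking that direction as positive, Newton's second law for the whole system gives 55.419 − 22.927 = (12.9 + 3.8) a, so a = 32.492 / 16.7 = 1.9456 m/s².

1.946 m/s²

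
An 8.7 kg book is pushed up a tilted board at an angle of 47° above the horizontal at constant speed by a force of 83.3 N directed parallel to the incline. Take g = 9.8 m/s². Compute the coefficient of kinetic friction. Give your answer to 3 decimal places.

0.360

At constant speed ΣF = 0 along the incline. The applied 83.3 N acts up the slope; the weight component mg sin 47° = 62.355 N and kinetic friction μN both act down the slope.
So 83.3 = 62.355 + μ × 58.147, giving μ = (83.3 − 62.355) / 58.147 = 0.3602.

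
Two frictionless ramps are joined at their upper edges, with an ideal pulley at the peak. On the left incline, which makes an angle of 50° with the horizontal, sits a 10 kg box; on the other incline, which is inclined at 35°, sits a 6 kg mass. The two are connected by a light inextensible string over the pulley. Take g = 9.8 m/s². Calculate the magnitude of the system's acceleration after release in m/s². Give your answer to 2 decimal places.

2.58 m/s²

Resolve each weight along its own incline: the 10 kg mass has component 10 × 9.8 × sin 50° = 75.072 N down its slope, and the 6 kg mass has 6 × 9.8 × sin 35° = 33.726 N down its slope.
The 10 kg side's 75.072 N exceeds the other side's 33.726 N, so that mass slides down and the 6 kg mass slides up. Taking that direction as positive, Newton's second law for the whole system gives 75.072 − 33.726 = (10 + 6) a, so a = 41.346 / 16 = 2.5841 m/s².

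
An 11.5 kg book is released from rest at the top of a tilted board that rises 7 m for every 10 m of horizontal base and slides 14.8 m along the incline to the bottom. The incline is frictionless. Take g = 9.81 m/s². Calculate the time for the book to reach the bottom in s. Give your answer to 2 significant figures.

The weight component along the incline is mg sin 34.99° = 64.695 N and the normal force is N = mg cos 34.99° = 92.422 N.
With no friction, a = g sin 34.99° = 5.6257 m/s².
Starting from rest, L = ½at², so t = √(2L/a) = √(2 × 14.8 / 5.6257) = 2.2938 s.

2.3 s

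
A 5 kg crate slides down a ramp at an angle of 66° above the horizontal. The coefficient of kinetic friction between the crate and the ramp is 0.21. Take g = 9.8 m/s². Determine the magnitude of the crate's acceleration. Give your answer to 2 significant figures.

Resolving the weight along the incline: the component pulling the crate down the slope is mg sin 66° = 5 × 9.8 × 0.9135 = 44.761 N, and the normal force is N = mg cos 66° = 5 × 9.8 × 0.4067 = 19.928 N.
Kinetic friction acts up the slope with magnitude f = μN = 0.21 × 19.928 = 4.185 N.
Net force along the incline is 44.761 − 4.185 = 40.576 N, so a = 40.576 / 5 = 8.1152 m/s².

8.1 m/s²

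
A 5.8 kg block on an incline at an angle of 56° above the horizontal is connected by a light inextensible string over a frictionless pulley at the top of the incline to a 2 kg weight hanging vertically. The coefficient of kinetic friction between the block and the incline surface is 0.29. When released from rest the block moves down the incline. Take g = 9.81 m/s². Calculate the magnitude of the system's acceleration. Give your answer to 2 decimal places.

For the block on the incline: the weight component along the slope is m₁g sin 56° = 5.8 × 9.81 × 0.8290 = 47.168 N and the normal force is N = m₁g cos 56° = 31.817 N.
Kinetic friction opposes the block's motion down the incline: f = μN = 0.29 × 31.817 = 9.227 N acting up the slope.
Newton's second law for the block (down-slope positive): 47.168 − 9.227 − T = 5.8 a. For the hanging weight (upward positive): T − 2 × 9.81 = 2 a.
Adding the two equations eliminates T: 18.321 = 7.8 a, so a = 2.3488 m/s².

2.35 m/s²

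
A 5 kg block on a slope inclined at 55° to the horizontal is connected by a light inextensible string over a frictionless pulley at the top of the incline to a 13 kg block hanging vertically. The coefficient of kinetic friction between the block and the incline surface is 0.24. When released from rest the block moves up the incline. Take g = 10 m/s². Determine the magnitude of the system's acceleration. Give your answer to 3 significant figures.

For the block on the incline: the weight component along the slope is m₁g sin 55° = 5 × 10 × 0.8192 = 40.960 N and the normal force is N = m₁g cos 55° = 28.679 N.
Kinetic friction opposes the block's motion up the incline: f = μN = 0.24 × 28.679 = 6.883 N acting down the slope.
Newton's second law for the block (up-slope positive): T − 40.960 − 6.883 = 5 a. For the hanging block (downward positive): 13 × 10 − T = 13 a.
Adding the two equations eliminates T: 82.157 = 18 a, so a = 4.5643 m/s².

4.56 m/s²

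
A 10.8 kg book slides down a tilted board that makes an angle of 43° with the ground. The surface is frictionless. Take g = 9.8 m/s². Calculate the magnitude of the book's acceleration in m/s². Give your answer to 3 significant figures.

6.68 m/s²

Resolving the weight along the incline: the component pulling the book down the slope is mg sin 43° = 10.8 × 9.8 × 0.6820 = 72.183 N, and the normal force is N = mg cos 43° = 10.8 × 9.8 × 0.7314 = 77.411 N.
With no friction the net force along the incline is 72.183 N, so a = g sin 43° = 72.183 / 10.8 = 6.6836 m/s².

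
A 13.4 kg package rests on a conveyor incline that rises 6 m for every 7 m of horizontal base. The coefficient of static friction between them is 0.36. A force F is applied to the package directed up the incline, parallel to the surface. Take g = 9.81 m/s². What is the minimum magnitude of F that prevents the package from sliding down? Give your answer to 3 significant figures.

The normal force is N = mg cos 40.60° = 99.807 N. With F at its minimum the package is on the verge of sliding down, so static friction is at its maximum μ_s N = 0.36 × 99.807 = 35.931 N and acts up the slope.
Equilibrium along the incline: F + μ_s N = mg sin 40.60°, so F = 85.549 − 35.931 = 49.618 N.

49.6 N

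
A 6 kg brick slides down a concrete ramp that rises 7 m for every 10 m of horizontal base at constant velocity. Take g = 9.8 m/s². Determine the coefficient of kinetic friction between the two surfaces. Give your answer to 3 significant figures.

At constant velocity the net force along the incline is zero: mg sin 34.99° = μ mg cos 34.99°.
So μ = tan 34.99° = 0.5735 / 0.8192 = 0.7001.

0.700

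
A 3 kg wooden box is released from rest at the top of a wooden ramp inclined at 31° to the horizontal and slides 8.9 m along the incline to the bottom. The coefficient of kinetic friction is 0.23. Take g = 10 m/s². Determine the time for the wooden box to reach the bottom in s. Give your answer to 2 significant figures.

The weight component along the incline is mg sin 31° = 15.451 N and the normal force is N = mg cos 31° = 25.715 N.
Friction up the slope is f = μN = 0.23 × 25.715 = 5.914 N, so the net downslope force is 15.451 − 5.914 = 9.537 N and a = 9.537 / 3 = 3.1790 m/s².
Starting from rest, L = ½at², so t = √(2L/a) = √(2 × 8.9 / 3.1790) = 2.3663 s.

2.4 s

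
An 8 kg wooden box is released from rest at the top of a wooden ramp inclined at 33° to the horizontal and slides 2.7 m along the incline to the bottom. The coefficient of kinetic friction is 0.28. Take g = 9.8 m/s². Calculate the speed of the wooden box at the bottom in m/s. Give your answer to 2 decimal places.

4.05 m/s

The weight component along the incline is mg sin 33° = 42.700 N and the normal force is N = mg cos 33° = 65.752 N.
Friction up the slope is f = μN = 0.28 × 65.752 = 18.411 N, so the net downslope force is 42.700 − 18.411 = 24.289 N and a = 24.289 / 8 = 3.0361 m/s².
Starting from rest over a distance of 2.7 m, v² = 2aL = 2 × 3.0361 × 2.7 = 16.3949, so v = 4.0491 m/s.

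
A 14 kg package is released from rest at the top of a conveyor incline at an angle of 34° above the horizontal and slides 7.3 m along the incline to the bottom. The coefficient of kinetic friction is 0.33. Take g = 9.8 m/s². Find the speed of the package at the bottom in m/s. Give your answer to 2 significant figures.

The weight component along the incline is mg sin 34° = 76.721 N and the normal force is N = mg cos 34° = 113.744 N.
Friction up the slope is f = μN = 0.33 × 113.744 = 37.536 N, so the net downslope force is 76.721 − 37.536 = 39.185 N and a = 39.185 / 14 = 2.7989 m/s².
Starting from rest over a distance of 7.3 m, v² = 2aL = 2 × 2.7989 × 7.3 = 40.8639, so v = 6.3925 m/s.

6.4 m/s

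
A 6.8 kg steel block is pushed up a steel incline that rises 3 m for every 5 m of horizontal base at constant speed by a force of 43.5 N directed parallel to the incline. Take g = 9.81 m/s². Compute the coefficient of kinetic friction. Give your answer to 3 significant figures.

At constant speed ΣF = 0 along the incline. The applied 43.5 N acts up the slope; the weight component mg sin 30.96° = 34.321 N and kinetic friction μN both act down the slope.
So 43.5 = 34.321 + μ × 57.202, giving μ = (43.5 − 34.321) / 57.202 = 0.1605.

0.160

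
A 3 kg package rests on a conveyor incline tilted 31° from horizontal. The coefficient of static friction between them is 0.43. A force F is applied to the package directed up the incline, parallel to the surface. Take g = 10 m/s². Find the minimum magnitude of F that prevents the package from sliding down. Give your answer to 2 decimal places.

The normal force is N = mg cos 31° = 25.715 N. With F at its minimum the package is on the verge of sliding down, so static friction is at its maximum μ_s N = 0.43 × 25.715 = 11.057 N and acts up the slope.
Equilibrium along the incline: F + μ_s N = mg sin 31°, so F = 15.451 − 11.057 = 4.394 N.

4.39 N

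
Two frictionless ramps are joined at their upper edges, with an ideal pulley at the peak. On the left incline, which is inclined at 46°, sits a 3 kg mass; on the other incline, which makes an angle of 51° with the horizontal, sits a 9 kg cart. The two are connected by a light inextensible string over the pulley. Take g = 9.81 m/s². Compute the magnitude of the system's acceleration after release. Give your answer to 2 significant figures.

Resolve each weight along its own incline: the 3 kg mass has component 3 × 9.81 × sin 46° = 21.170 N down its slope, and the 9 kg mass has 9 × 9.81 × sin 51° = 68.614 N down its slope.
The 9 kg side's 68.614 N exceeds the other side's 21.170 N, so that mass slides down and the 3 kg mass slides up. Taking that direction as positive, Newton's second law for the whole system gives 68.614 − 21.170 = (3 + 9) a, so a = 47.444 / 12 = 3.9537 m/s².

4.0 m/s²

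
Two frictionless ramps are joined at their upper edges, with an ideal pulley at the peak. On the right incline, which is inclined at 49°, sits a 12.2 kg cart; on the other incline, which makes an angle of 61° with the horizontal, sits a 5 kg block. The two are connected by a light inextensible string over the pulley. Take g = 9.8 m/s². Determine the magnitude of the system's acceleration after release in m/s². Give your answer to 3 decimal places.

Resolve each weight along its own incline: the 12.2 kg mass has component 12.2 × 9.8 × sin 49° = 90.233 N down its slope, and the 5 kg mass has 5 × 9.8 × sin 61° = 42.856 N down its slope.
The 12.2 kg side's 90.233 N exceeds the other side's 42.856 N, so that mass slides down and the 5 kg mass slides up. Taking that direction as positive, Newton's second law for the whole system gives 90.233 − 42.856 = (12.2 + 5) a, so a = 47.377 / 17.2 = 2.7545 m/s².

2.754 m/s²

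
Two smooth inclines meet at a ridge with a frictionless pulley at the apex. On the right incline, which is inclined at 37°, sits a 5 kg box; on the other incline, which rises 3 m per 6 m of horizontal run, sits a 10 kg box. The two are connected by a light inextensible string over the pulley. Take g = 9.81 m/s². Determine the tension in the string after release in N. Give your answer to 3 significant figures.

34.3 N

Resolve each weight along its own incline: the 5 kg mass has component 5 × 9.81 × sin 37° = 29.519 N down its slope, and the 10 kg mass has 10 × 9.81 × sin 26.57° = 43.872 N down its slope.
The 10 kg side's 43.872 N exceeds the other side's 29.519 N, so that mass slides down and the 5 kg mass slides up. Taking that direction as positive, Newton's second law for the whole system gives 43.872 − 29.519 = (5 + 10) a, so a = 14.353 / 15 = 0.9569 m/s².
For the 5 kg mass (up-slope positive): T − 29.519 = 5 × 0.9569, so T = 34.303 N.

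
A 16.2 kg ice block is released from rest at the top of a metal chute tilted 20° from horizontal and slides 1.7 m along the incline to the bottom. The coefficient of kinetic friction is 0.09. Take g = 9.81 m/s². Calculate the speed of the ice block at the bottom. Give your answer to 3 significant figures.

2.93 m/s

The weight component along the incline is mg sin 20° = 54.355 N and the normal force is N = mg cos 20° = 149.338 N.
Friction up the slope is f = μN = 0.09 × 149.338 = 13.440 N, so the net downslope force is 54.355 − 13.440 = 40.915 N and a = 40.915 / 16.2 = 2.5256 m/s².
Starting from rest over a distance of 1.7 m, v² = 2aL = 2 × 2.5256 × 1.7 = 8.5870, so v = 2.9304 m/s.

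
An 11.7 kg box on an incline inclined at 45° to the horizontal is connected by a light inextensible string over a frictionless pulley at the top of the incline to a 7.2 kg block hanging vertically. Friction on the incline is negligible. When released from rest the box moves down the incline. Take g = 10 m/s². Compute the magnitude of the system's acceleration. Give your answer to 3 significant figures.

For the box on the incline: the weight component along the slope is m₁g sin 45° = 11.7 × 10 × 0.7071 = 82.731 N and the normal force is N = m₁g cos 45° = 82.731 N.
Newton's second law for the box (down-slope positive): 82.731 − T = 11.7 a. For the hanging block (upward positive): T − 7.2 × 10 = 7.2 a.
Adding the two equations eliminates T: 10.731 = 18.9 a, so a = 0.5678 m/s².

0.568 m/s²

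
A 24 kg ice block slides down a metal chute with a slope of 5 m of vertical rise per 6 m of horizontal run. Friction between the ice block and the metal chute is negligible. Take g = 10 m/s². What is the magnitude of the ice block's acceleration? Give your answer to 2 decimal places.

6.40 m/s²

Resolving the weight along the incline: the component pulling the ice block down the slope is mg sin 39.81° = 24 × 10 × 0.6402 = 153.648 N, and the normal force is N = mg cos 39.81° = 24 × 10 × 0.7682 = 184.368 N.
With no friction the net force along the incline is 153.648 N, so a = g sin 39.81° = 153.648 / 24 = 6.4020 m/s².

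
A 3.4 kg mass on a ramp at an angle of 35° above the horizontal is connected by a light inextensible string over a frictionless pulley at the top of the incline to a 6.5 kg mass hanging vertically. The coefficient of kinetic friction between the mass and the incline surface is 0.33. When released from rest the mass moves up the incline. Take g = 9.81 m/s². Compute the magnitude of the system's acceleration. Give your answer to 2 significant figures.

3.6 m/s²

For the mass on the incline: the weight component along the slope is m₁g sin 35° = 3.4 × 9.81 × 0.5736 = 19.132 N and the normal force is N = m₁g cos 35° = 27.322 N.
Kinetic friction opposes the mass's motion up the incline: f = μN = 0.33 × 27.322 = 9.016 N acting down the slope.
Newton's second law for the mass (up-slope positive): T − 19.132 − 9.016 = 3.4 a. For the hanging mass (downward positive): 6.5 × 9.81 − T = 6.5 a.
Adding the two equations eliminates T: 35.617 = 9.9 a, so a = 3.5977 m/s².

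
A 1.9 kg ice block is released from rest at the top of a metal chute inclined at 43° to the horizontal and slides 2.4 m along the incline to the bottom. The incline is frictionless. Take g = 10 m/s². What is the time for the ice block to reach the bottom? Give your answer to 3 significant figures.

0.839 s

The weight component along the incline is mg sin 43° = 12.958 N and the normal force is N = mg cos 43° = 13.896 N.
With no friction, a = g sin 43° = 6.8200 m/s².
Starting from rest, L = ½at², so t = √(2L/a) = √(2 × 2.4 / 6.8200) = 0.8389 s.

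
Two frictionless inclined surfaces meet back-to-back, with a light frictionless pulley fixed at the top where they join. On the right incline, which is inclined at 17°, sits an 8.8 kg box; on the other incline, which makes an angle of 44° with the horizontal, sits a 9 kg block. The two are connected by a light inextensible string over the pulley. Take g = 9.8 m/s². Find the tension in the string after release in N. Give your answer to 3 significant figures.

Resolve each weight along its own incline: the 8.8 kg mass has component 8.8 × 9.8 × sin 17° = 25.214 N down its slope, and the 9 kg mass has 9 × 9.8 × sin 44° = 61.269 N down its slope.
The 9 kg side's 61.269 N exceeds the other side's 25.214 N, so that mass slides down and the 8.8 kg mass slides up. Taking that direction as positive, Newton's second law for the whole system gives 61.269 − 25.214 = (8.8 + 9) a, so a = 36.055 / 17.8 = 2.0256 m/s².
For the 8.8 kg mass (up-slope positive): T − 25.214 = 8.8 × 2.0256, so T = 43.039 N.

43.0 N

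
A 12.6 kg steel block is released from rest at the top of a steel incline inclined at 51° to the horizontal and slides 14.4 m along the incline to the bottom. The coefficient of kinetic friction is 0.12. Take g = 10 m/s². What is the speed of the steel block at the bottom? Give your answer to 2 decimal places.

14.22 m/s

The weight component along the incline is mg sin 51° = 97.920 N and the normal force is N = mg cos 51° = 79.294 N.
Friction up the slope is f = μN = 0.12 × 79.294 = 9.515 N, so the net downslope force is 97.920 − 9.515 = 88.405 N and a = 88.405 / 12.6 = 7.0163 m/s².
Starting from rest over a distance of 14.4 m, v² = 2aL = 2 × 7.0163 × 14.4 = 202.0694, so v = 14.2151 m/s.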